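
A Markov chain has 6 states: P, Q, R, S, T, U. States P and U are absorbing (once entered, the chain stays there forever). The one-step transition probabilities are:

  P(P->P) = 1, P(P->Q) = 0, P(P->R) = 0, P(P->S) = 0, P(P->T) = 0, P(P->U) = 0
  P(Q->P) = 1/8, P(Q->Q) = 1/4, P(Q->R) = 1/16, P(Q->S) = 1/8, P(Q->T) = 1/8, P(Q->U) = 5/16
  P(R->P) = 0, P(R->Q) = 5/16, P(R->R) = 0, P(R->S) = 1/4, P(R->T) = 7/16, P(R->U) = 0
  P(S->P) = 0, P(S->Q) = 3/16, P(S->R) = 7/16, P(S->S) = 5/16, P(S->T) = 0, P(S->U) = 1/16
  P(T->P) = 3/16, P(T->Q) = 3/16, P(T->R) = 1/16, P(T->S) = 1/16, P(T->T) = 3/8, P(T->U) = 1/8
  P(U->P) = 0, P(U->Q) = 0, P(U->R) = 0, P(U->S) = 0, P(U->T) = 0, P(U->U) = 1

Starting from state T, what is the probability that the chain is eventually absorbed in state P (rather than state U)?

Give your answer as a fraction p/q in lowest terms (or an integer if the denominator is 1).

Answer: 5817/12226

Derivation:
Let a_i = P(absorbed in P | start in state i).
Boundary conditions: a_P = 1, a_U = 0.
For each transient state i, a_i = sum_j P(i->j) * a_j:
  a_Q = 1/8*a_P + 1/4*a_Q + 1/16*a_R + 1/8*a_S + 1/8*a_T + 5/16*a_U
  a_R = 0*a_P + 5/16*a_Q + 0*a_R + 1/4*a_S + 7/16*a_T + 0*a_U
  a_S = 0*a_P + 3/16*a_Q + 7/16*a_R + 5/16*a_S + 0*a_T + 1/16*a_U
  a_T = 3/16*a_P + 3/16*a_Q + 1/16*a_R + 1/16*a_S + 3/8*a_T + 1/8*a_U

Substituting a_P = 1 and a_U = 0, rearrange to (I - Q) a = r where r[i] = P(i -> P):
  [3/4, -1/16, -1/8, -1/8] . (a_Q, a_R, a_S, a_T) = 1/8
  [-5/16, 1, -1/4, -7/16] . (a_Q, a_R, a_S, a_T) = 0
  [-3/16, -7/16, 11/16, 0] . (a_Q, a_R, a_S, a_T) = 0
  [-3/16, -1/16, -1/16, 5/8] . (a_Q, a_R, a_S, a_T) = 3/16

Solving yields:
  a_Q = 4121/12226
  a_R = 2446/6113
  a_S = 4237/12226
  a_T = 5817/12226

Starting state is T, so the absorption probability is a_T = 5817/12226.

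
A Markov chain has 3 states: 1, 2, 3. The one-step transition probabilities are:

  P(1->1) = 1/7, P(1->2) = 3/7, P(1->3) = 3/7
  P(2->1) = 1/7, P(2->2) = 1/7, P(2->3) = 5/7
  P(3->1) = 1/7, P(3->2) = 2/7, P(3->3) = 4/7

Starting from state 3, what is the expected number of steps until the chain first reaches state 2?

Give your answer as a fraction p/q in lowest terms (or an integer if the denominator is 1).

Let h_i = expected steps to first reach 2 from state i.
Boundary: h_2 = 0.
First-step equations for the other states:
  h_1 = 1 + 1/7*h_1 + 3/7*h_2 + 3/7*h_3
  h_3 = 1 + 1/7*h_1 + 2/7*h_2 + 4/7*h_3

Substituting h_2 = 0 and rearranging gives the linear system (I - Q) h = 1:
  [6/7, -3/7] . (h_1, h_3) = 1
  [-1/7, 3/7] . (h_1, h_3) = 1

Solving yields:
  h_1 = 14/5
  h_3 = 49/15

Starting state is 3, so the expected hitting time is h_3 = 49/15.

Answer: 49/15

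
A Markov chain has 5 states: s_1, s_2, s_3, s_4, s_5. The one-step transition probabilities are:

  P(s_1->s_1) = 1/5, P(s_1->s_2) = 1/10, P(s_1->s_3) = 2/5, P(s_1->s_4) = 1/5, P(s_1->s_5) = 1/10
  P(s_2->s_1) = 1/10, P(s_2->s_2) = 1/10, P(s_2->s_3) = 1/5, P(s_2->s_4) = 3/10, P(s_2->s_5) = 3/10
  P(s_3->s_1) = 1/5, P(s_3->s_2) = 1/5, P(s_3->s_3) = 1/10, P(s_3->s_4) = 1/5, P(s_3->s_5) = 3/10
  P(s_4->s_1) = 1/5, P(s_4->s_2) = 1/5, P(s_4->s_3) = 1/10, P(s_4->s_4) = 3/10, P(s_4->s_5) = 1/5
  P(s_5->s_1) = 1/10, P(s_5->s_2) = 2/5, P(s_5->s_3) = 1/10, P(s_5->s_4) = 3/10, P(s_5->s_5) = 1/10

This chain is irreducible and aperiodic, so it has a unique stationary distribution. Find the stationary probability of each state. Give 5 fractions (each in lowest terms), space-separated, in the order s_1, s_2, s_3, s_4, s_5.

Answer: 1861/11668 2379/11668 1963/11668 1559/5834 2347/11668

Derivation:
The stationary distribution satisfies pi = pi * P, i.e.:
  pi_s_1 = 1/5*pi_s_1 + 1/10*pi_s_2 + 1/5*pi_s_3 + 1/5*pi_s_4 + 1/10*pi_s_5
  pi_s_2 = 1/10*pi_s_1 + 1/10*pi_s_2 + 1/5*pi_s_3 + 1/5*pi_s_4 + 2/5*pi_s_5
  pi_s_3 = 2/5*pi_s_1 + 1/5*pi_s_2 + 1/10*pi_s_3 + 1/10*pi_s_4 + 1/10*pi_s_5
  pi_s_4 = 1/5*pi_s_1 + 3/10*pi_s_2 + 1/5*pi_s_3 + 3/10*pi_s_4 + 3/10*pi_s_5
  pi_s_5 = 1/10*pi_s_1 + 3/10*pi_s_2 + 3/10*pi_s_3 + 1/5*pi_s_4 + 1/10*pi_s_5
with normalization: pi_s_1 + pi_s_2 + pi_s_3 + pi_s_4 + pi_s_5 = 1.

Using the first 4 balance equations plus normalization, the linear system A*pi = b is:
  [-4/5, 1/10, 1/5, 1/5, 1/10] . pi = 0
  [1/10, -9/10, 1/5, 1/5, 2/5] . pi = 0
  [2/5, 1/5, -9/10, 1/10, 1/10] . pi = 0
  [1/5, 3/10, 1/5, -7/10, 3/10] . pi = 0
  [1, 1, 1, 1, 1] . pi = 1

Solving yields:
  pi_s_1 = 1861/11668
  pi_s_2 = 2379/11668
  pi_s_3 = 1963/11668
  pi_s_4 = 1559/5834
  pi_s_5 = 2347/11668

Verification (pi * P):
  1861/11668*1/5 + 2379/11668*1/10 + 1963/11668*1/5 + 1559/5834*1/5 + 2347/11668*1/10 = 1861/11668 = pi_s_1  (ok)
  1861/11668*1/10 + 2379/11668*1/10 + 1963/11668*1/5 + 1559/5834*1/5 + 2347/11668*2/5 = 2379/11668 = pi_s_2  (ok)
  1861/11668*2/5 + 2379/11668*1/5 + 1963/11668*1/10 + 1559/5834*1/10 + 2347/11668*1/10 = 1963/11668 = pi_s_3  (ok)
  1861/11668*1/5 + 2379/11668*3/10 + 1963/11668*1/5 + 1559/5834*3/10 + 2347/11668*3/10 = 1559/5834 = pi_s_4  (ok)
  1861/11668*1/10 + 2379/11668*3/10 + 1963/11668*3/10 + 1559/5834*1/5 + 2347/11668*1/10 = 2347/11668 = pi_s_5  (ok)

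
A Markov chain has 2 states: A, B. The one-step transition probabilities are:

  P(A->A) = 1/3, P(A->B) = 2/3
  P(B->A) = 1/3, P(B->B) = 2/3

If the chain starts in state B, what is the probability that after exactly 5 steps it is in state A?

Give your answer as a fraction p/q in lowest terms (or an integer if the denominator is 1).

Computing P^5 by repeated multiplication:
P^1 =
  A: [1/3, 2/3]
  B: [1/3, 2/3]
P^2 =
  A: [1/3, 2/3]
  B: [1/3, 2/3]
P^3 =
  A: [1/3, 2/3]
  B: [1/3, 2/3]
P^4 =
  A: [1/3, 2/3]
  B: [1/3, 2/3]
P^5 =
  A: [1/3, 2/3]
  B: [1/3, 2/3]

(P^5)[B -> A] = 1/3

Answer: 1/3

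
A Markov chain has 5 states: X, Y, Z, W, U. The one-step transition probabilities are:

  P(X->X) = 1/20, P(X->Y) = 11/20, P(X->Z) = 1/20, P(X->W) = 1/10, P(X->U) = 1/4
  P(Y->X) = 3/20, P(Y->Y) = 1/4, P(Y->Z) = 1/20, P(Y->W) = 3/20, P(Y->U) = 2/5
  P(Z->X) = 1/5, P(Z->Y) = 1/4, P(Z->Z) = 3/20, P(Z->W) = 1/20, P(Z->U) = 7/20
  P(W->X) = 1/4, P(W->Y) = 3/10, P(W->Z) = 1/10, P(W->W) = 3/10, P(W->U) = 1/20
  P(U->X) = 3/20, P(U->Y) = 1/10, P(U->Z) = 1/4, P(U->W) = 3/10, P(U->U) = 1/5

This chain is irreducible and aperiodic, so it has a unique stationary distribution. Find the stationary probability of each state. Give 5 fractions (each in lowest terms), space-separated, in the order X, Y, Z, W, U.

The stationary distribution satisfies pi = pi * P, i.e.:
  pi_X = 1/20*pi_X + 3/20*pi_Y + 1/5*pi_Z + 1/4*pi_W + 3/20*pi_U
  pi_Y = 11/20*pi_X + 1/4*pi_Y + 1/4*pi_Z + 3/10*pi_W + 1/10*pi_U
  pi_Z = 1/20*pi_X + 1/20*pi_Y + 3/20*pi_Z + 1/10*pi_W + 1/4*pi_U
  pi_W = 1/10*pi_X + 3/20*pi_Y + 1/20*pi_Z + 3/10*pi_W + 3/10*pi_U
  pi_U = 1/4*pi_X + 2/5*pi_Y + 7/20*pi_Z + 1/20*pi_W + 1/5*pi_U
with normalization: pi_X + pi_Y + pi_Z + pi_W + pi_U = 1.

Using the first 4 balance equations plus normalization, the linear system A*pi = b is:
  [-19/20, 3/20, 1/5, 1/4, 3/20] . pi = 0
  [11/20, -3/4, 1/4, 3/10, 1/10] . pi = 0
  [1/20, 1/20, -17/20, 1/10, 1/4] . pi = 0
  [1/10, 3/20, 1/20, -7/10, 3/10] . pi = 0
  [1, 1, 1, 1, 1] . pi = 1

Solving yields:
  pi_X = 27590/172627
  pi_Y = 46639/172627
  pi_Z = 21101/172627
  pi_W = 4857/24661
  pi_U = 43298/172627

Verification (pi * P):
  27590/172627*1/20 + 46639/172627*3/20 + 21101/172627*1/5 + 4857/24661*1/4 + 43298/172627*3/20 = 27590/172627 = pi_X  (ok)
  27590/172627*11/20 + 46639/172627*1/4 + 21101/172627*1/4 + 4857/24661*3/10 + 43298/172627*1/10 = 46639/172627 = pi_Y  (ok)
  27590/172627*1/20 + 46639/172627*1/20 + 21101/172627*3/20 + 4857/24661*1/10 + 43298/172627*1/4 = 21101/172627 = pi_Z  (ok)
  27590/172627*1/10 + 46639/172627*3/20 + 21101/172627*1/20 + 4857/24661*3/10 + 43298/172627*3/10 = 4857/24661 = pi_W  (ok)
  27590/172627*1/4 + 46639/172627*2/5 + 21101/172627*7/20 + 4857/24661*1/20 + 43298/172627*1/5 = 43298/172627 = pi_U  (ok)

Answer: 27590/172627 46639/172627 21101/172627 4857/24661 43298/172627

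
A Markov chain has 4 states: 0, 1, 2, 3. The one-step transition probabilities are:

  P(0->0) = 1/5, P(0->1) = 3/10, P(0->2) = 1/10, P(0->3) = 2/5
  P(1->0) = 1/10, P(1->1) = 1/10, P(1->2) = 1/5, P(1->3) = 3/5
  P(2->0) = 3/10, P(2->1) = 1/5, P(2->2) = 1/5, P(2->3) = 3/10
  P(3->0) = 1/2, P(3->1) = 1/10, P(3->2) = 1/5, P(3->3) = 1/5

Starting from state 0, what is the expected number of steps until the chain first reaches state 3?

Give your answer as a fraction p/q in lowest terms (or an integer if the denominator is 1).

Answer: 1090/473

Derivation:
Let h_i = expected steps to first reach 3 from state i.
Boundary: h_3 = 0.
First-step equations for the other states:
  h_0 = 1 + 1/5*h_0 + 3/10*h_1 + 1/10*h_2 + 2/5*h_3
  h_1 = 1 + 1/10*h_0 + 1/10*h_1 + 1/5*h_2 + 3/5*h_3
  h_2 = 1 + 3/10*h_0 + 1/5*h_1 + 1/5*h_2 + 3/10*h_3

Substituting h_3 = 0 and rearranging gives the linear system (I - Q) h = 1:
  [4/5, -3/10, -1/10] . (h_0, h_1, h_2) = 1
  [-1/10, 9/10, -1/5] . (h_0, h_1, h_2) = 1
  [-3/10, -1/5, 4/5] . (h_0, h_1, h_2) = 1

Solving yields:
  h_0 = 1090/473
  h_1 = 920/473
  h_2 = 1230/473

Starting state is 0, so the expected hitting time is h_0 = 1090/473.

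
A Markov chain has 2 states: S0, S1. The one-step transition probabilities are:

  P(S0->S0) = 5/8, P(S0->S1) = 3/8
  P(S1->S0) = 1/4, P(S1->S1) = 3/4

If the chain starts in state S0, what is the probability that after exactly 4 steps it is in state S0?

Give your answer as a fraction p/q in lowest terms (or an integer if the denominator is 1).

Answer: 1687/4096

Derivation:
Computing P^4 by repeated multiplication:
P^1 =
  S0: [5/8, 3/8]
  S1: [1/4, 3/4]
P^2 =
  S0: [31/64, 33/64]
  S1: [11/32, 21/32]
P^3 =
  S0: [221/512, 291/512]
  S1: [97/256, 159/256]
P^4 =
  S0: [1687/4096, 2409/4096]
  S1: [803/2048, 1245/2048]

(P^4)[S0 -> S0] = 1687/4096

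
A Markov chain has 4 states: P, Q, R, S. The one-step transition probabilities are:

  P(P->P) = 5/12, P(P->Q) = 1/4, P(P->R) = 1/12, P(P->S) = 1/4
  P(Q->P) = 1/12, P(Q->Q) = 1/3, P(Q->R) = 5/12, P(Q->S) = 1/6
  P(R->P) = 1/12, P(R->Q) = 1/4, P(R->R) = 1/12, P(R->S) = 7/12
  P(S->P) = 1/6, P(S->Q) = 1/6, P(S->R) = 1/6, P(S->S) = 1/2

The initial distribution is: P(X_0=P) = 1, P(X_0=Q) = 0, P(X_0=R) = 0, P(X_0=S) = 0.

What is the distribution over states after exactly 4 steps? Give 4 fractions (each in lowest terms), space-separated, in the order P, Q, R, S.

Answer: 205/1152 1241/5184 2029/10368 1003/2592

Derivation:
Propagating the distribution step by step (d_{t+1} = d_t * P):
d_0 = (P=1, Q=0, R=0, S=0)
  d_1[P] = 1*5/12 + 0*1/12 + 0*1/12 + 0*1/6 = 5/12
  d_1[Q] = 1*1/4 + 0*1/3 + 0*1/4 + 0*1/6 = 1/4
  d_1[R] = 1*1/12 + 0*5/12 + 0*1/12 + 0*1/6 = 1/12
  d_1[S] = 1*1/4 + 0*1/6 + 0*7/12 + 0*1/2 = 1/4
d_1 = (P=5/12, Q=1/4, R=1/12, S=1/4)
  d_2[P] = 5/12*5/12 + 1/4*1/12 + 1/12*1/12 + 1/4*1/6 = 35/144
  d_2[Q] = 5/12*1/4 + 1/4*1/3 + 1/12*1/4 + 1/4*1/6 = 1/4
  d_2[R] = 5/12*1/12 + 1/4*5/12 + 1/12*1/12 + 1/4*1/6 = 3/16
  d_2[S] = 5/12*1/4 + 1/4*1/6 + 1/12*7/12 + 1/4*1/2 = 23/72
d_2 = (P=35/144, Q=1/4, R=3/16, S=23/72)
  d_3[P] = 35/144*5/12 + 1/4*1/12 + 3/16*1/12 + 23/72*1/6 = 55/288
  d_3[Q] = 35/144*1/4 + 1/4*1/3 + 3/16*1/4 + 23/72*1/6 = 211/864
  d_3[R] = 35/144*1/12 + 1/4*5/12 + 3/16*1/12 + 23/72*1/6 = 167/864
  d_3[S] = 35/144*1/4 + 1/4*1/6 + 3/16*7/12 + 23/72*1/2 = 107/288
d_3 = (P=55/288, Q=211/864, R=167/864, S=107/288)
  d_4[P] = 55/288*5/12 + 211/864*1/12 + 167/864*1/12 + 107/288*1/6 = 205/1152
  d_4[Q] = 55/288*1/4 + 211/864*1/3 + 167/864*1/4 + 107/288*1/6 = 1241/5184
  d_4[R] = 55/288*1/12 + 211/864*5/12 + 167/864*1/12 + 107/288*1/6 = 2029/10368
  d_4[S] = 55/288*1/4 + 211/864*1/6 + 167/864*7/12 + 107/288*1/2 = 1003/2592
d_4 = (P=205/1152, Q=1241/5184, R=2029/10368, S=1003/2592)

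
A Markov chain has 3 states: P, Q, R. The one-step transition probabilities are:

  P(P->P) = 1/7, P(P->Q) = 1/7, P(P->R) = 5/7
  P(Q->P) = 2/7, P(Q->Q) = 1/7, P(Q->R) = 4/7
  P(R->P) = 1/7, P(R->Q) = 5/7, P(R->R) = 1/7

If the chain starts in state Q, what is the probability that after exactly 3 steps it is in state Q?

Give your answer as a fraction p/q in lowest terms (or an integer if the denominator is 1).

Answer: 121/343

Derivation:
Computing P^3 by repeated multiplication:
P^1 =
  P: [1/7, 1/7, 5/7]
  Q: [2/7, 1/7, 4/7]
  R: [1/7, 5/7, 1/7]
P^2 =
  P: [8/49, 27/49, 2/7]
  Q: [8/49, 23/49, 18/49]
  R: [12/49, 11/49, 26/49]
P^3 =
  P: [76/343, 15/49, 162/343]
  Q: [72/343, 121/343, 150/343]
  R: [60/343, 153/343, 130/343]

(P^3)[Q -> Q] = 121/343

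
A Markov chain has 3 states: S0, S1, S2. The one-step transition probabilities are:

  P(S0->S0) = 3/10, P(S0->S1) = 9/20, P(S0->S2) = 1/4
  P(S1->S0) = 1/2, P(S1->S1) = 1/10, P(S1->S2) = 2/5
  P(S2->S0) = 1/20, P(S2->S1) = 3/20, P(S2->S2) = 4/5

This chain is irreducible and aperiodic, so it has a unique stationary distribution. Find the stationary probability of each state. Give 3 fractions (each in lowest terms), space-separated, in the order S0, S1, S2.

Answer: 16/87 17/87 18/29

Derivation:
The stationary distribution satisfies pi = pi * P, i.e.:
  pi_S0 = 3/10*pi_S0 + 1/2*pi_S1 + 1/20*pi_S2
  pi_S1 = 9/20*pi_S0 + 1/10*pi_S1 + 3/20*pi_S2
  pi_S2 = 1/4*pi_S0 + 2/5*pi_S1 + 4/5*pi_S2
with normalization: pi_S0 + pi_S1 + pi_S2 = 1.

Using the first 2 balance equations plus normalization, the linear system A*pi = b is:
  [-7/10, 1/2, 1/20] . pi = 0
  [9/20, -9/10, 3/20] . pi = 0
  [1, 1, 1] . pi = 1

Solving yields:
  pi_S0 = 16/87
  pi_S1 = 17/87
  pi_S2 = 18/29

Verification (pi * P):
  16/87*3/10 + 17/87*1/2 + 18/29*1/20 = 16/87 = pi_S0  (ok)
  16/87*9/20 + 17/87*1/10 + 18/29*3/20 = 17/87 = pi_S1  (ok)
  16/87*1/4 + 17/87*2/5 + 18/29*4/5 = 18/29 = pi_S2  (ok)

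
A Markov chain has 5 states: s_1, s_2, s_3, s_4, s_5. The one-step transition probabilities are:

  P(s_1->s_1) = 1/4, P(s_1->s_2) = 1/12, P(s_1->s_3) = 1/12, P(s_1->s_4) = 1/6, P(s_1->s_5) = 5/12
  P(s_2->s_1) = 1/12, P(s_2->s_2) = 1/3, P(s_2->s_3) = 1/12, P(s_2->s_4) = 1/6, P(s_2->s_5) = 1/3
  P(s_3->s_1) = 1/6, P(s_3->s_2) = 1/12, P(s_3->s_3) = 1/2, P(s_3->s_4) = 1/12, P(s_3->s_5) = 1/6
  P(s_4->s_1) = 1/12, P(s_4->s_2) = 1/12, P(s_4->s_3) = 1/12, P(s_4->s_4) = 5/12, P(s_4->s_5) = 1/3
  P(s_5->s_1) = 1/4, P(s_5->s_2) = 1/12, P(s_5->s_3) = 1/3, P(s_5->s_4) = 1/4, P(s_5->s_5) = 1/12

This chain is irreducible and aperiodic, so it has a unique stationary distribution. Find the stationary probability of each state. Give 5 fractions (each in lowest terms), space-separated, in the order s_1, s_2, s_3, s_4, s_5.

Answer: 190/1093 1/9 271/1093 2183/9837 268/1093

Derivation:
The stationary distribution satisfies pi = pi * P, i.e.:
  pi_s_1 = 1/4*pi_s_1 + 1/12*pi_s_2 + 1/6*pi_s_3 + 1/12*pi_s_4 + 1/4*pi_s_5
  pi_s_2 = 1/12*pi_s_1 + 1/3*pi_s_2 + 1/12*pi_s_3 + 1/12*pi_s_4 + 1/12*pi_s_5
  pi_s_3 = 1/12*pi_s_1 + 1/12*pi_s_2 + 1/2*pi_s_3 + 1/12*pi_s_4 + 1/3*pi_s_5
  pi_s_4 = 1/6*pi_s_1 + 1/6*pi_s_2 + 1/12*pi_s_3 + 5/12*pi_s_4 + 1/4*pi_s_5
  pi_s_5 = 5/12*pi_s_1 + 1/3*pi_s_2 + 1/6*pi_s_3 + 1/3*pi_s_4 + 1/12*pi_s_5
with normalization: pi_s_1 + pi_s_2 + pi_s_3 + pi_s_4 + pi_s_5 = 1.

Using the first 4 balance equations plus normalization, the linear system A*pi = b is:
  [-3/4, 1/12, 1/6, 1/12, 1/4] . pi = 0
  [1/12, -2/3, 1/12, 1/12, 1/12] . pi = 0
  [1/12, 1/12, -1/2, 1/12, 1/3] . pi = 0
  [1/6, 1/6, 1/12, -7/12, 1/4] . pi = 0
  [1, 1, 1, 1, 1] . pi = 1

Solving yields:
  pi_s_1 = 190/1093
  pi_s_2 = 1/9
  pi_s_3 = 271/1093
  pi_s_4 = 2183/9837
  pi_s_5 = 268/1093

Verification (pi * P):
  190/1093*1/4 + 1/9*1/12 + 271/1093*1/6 + 2183/9837*1/12 + 268/1093*1/4 = 190/1093 = pi_s_1  (ok)
  190/1093*1/12 + 1/9*1/3 + 271/1093*1/12 + 2183/9837*1/12 + 268/1093*1/12 = 1/9 = pi_s_2  (ok)
  190/1093*1/12 + 1/9*1/12 + 271/1093*1/2 + 2183/9837*1/12 + 268/1093*1/3 = 271/1093 = pi_s_3  (ok)
  190/1093*1/6 + 1/9*1/6 + 271/1093*1/12 + 2183/9837*5/12 + 268/1093*1/4 = 2183/9837 = pi_s_4  (ok)
  190/1093*5/12 + 1/9*1/3 + 271/1093*1/6 + 2183/9837*1/3 + 268/1093*1/12 = 268/1093 = pi_s_5  (ok)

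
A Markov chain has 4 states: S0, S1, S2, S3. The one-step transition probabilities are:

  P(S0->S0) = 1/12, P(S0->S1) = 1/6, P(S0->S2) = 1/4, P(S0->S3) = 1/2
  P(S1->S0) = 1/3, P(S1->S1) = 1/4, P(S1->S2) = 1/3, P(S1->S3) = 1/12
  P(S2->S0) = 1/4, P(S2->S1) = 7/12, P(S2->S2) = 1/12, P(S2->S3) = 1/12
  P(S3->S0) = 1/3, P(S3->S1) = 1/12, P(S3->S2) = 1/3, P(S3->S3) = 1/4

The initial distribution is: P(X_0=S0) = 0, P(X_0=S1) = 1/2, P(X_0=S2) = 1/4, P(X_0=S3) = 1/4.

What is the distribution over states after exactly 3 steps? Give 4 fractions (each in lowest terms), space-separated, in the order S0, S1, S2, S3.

Propagating the distribution step by step (d_{t+1} = d_t * P):
d_0 = (S0=0, S1=1/2, S2=1/4, S3=1/4)
  d_1[S0] = 0*1/12 + 1/2*1/3 + 1/4*1/4 + 1/4*1/3 = 5/16
  d_1[S1] = 0*1/6 + 1/2*1/4 + 1/4*7/12 + 1/4*1/12 = 7/24
  d_1[S2] = 0*1/4 + 1/2*1/3 + 1/4*1/12 + 1/4*1/3 = 13/48
  d_1[S3] = 0*1/2 + 1/2*1/12 + 1/4*1/12 + 1/4*1/4 = 1/8
d_1 = (S0=5/16, S1=7/24, S2=13/48, S3=1/8)
  d_2[S0] = 5/16*1/12 + 7/24*1/3 + 13/48*1/4 + 1/8*1/3 = 67/288
  d_2[S1] = 5/16*1/6 + 7/24*1/4 + 13/48*7/12 + 1/8*1/12 = 169/576
  d_2[S2] = 5/16*1/4 + 7/24*1/3 + 13/48*1/12 + 1/8*1/3 = 23/96
  d_2[S3] = 5/16*1/2 + 7/24*1/12 + 13/48*1/12 + 1/8*1/4 = 15/64
d_2 = (S0=67/288, S1=169/576, S2=23/96, S3=15/64)
  d_3[S0] = 67/288*1/12 + 169/576*1/3 + 23/96*1/4 + 15/64*1/3 = 49/192
  d_3[S1] = 67/288*1/6 + 169/576*1/4 + 23/96*7/12 + 15/64*1/12 = 469/1728
  d_3[S2] = 67/288*1/4 + 169/576*1/3 + 23/96*1/12 + 15/64*1/3 = 439/1728
  d_3[S3] = 67/288*1/2 + 169/576*1/12 + 23/96*1/12 + 15/64*1/4 = 379/1728
d_3 = (S0=49/192, S1=469/1728, S2=439/1728, S3=379/1728)

Answer: 49/192 469/1728 439/1728 379/1728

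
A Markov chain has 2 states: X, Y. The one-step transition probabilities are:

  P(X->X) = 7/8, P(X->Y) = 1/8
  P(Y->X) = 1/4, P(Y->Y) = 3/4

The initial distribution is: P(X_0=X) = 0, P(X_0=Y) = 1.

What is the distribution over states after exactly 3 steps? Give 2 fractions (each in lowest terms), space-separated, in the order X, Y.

Answer: 129/256 127/256

Derivation:
Propagating the distribution step by step (d_{t+1} = d_t * P):
d_0 = (X=0, Y=1)
  d_1[X] = 0*7/8 + 1*1/4 = 1/4
  d_1[Y] = 0*1/8 + 1*3/4 = 3/4
d_1 = (X=1/4, Y=3/4)
  d_2[X] = 1/4*7/8 + 3/4*1/4 = 13/32
  d_2[Y] = 1/4*1/8 + 3/4*3/4 = 19/32
d_2 = (X=13/32, Y=19/32)
  d_3[X] = 13/32*7/8 + 19/32*1/4 = 129/256
  d_3[Y] = 13/32*1/8 + 19/32*3/4 = 127/256
d_3 = (X=129/256, Y=127/256)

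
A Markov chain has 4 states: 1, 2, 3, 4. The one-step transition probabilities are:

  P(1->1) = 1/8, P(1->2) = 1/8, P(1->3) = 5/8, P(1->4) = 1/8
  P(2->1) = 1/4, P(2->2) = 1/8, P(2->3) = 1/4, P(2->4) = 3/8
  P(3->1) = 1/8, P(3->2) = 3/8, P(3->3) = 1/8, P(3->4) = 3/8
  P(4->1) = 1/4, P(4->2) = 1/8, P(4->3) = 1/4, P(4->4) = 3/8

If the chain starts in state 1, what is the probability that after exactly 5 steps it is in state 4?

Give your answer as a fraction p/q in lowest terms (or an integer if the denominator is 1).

Answer: 671/2048

Derivation:
Computing P^5 by repeated multiplication:
P^1 =
  1: [1/8, 1/8, 5/8, 1/8]
  2: [1/4, 1/8, 1/4, 3/8]
  3: [1/8, 3/8, 1/8, 3/8]
  4: [1/4, 1/8, 1/4, 3/8]
P^2 =
  1: [5/32, 9/32, 7/32, 11/32]
  2: [3/16, 3/16, 5/16, 5/16]
  3: [7/32, 5/32, 9/32, 11/32]
  4: [3/16, 3/16, 5/16, 5/16]
P^3 =
  1: [13/64, 23/128, 9/32, 43/128]
  2: [3/16, 13/64, 9/32, 21/64]
  3: [3/16, 25/128, 19/64, 41/128]
  4: [3/16, 13/64, 9/32, 21/64]
P^4 =
  1: [97/512, 25/128, 149/512, 83/256]
  2: [49/256, 25/128, 73/256, 21/64]
  3: [97/512, 51/256, 145/512, 21/64]
  4: [49/256, 25/128, 73/256, 21/64]
P^5 =
  1: [389/2048, 405/2048, 583/2048, 671/2048]
  2: [195/1024, 201/1024, 293/1024, 335/1024]
  3: [391/2048, 401/2048, 585/2048, 671/2048]
  4: [195/1024, 201/1024, 293/1024, 335/1024]

(P^5)[1 -> 4] = 671/2048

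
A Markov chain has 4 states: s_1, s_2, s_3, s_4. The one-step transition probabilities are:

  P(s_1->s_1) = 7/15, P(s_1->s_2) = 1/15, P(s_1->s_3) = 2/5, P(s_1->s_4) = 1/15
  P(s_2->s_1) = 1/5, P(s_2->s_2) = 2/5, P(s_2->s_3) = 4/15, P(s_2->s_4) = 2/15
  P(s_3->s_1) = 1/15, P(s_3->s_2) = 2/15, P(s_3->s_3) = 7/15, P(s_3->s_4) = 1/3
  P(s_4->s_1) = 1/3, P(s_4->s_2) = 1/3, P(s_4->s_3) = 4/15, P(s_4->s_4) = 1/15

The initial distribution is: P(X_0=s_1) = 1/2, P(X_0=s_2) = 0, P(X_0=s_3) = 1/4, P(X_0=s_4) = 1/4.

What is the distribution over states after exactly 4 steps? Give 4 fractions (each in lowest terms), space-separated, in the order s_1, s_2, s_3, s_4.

Propagating the distribution step by step (d_{t+1} = d_t * P):
d_0 = (s_1=1/2, s_2=0, s_3=1/4, s_4=1/4)
  d_1[s_1] = 1/2*7/15 + 0*1/5 + 1/4*1/15 + 1/4*1/3 = 1/3
  d_1[s_2] = 1/2*1/15 + 0*2/5 + 1/4*2/15 + 1/4*1/3 = 3/20
  d_1[s_3] = 1/2*2/5 + 0*4/15 + 1/4*7/15 + 1/4*4/15 = 23/60
  d_1[s_4] = 1/2*1/15 + 0*2/15 + 1/4*1/3 + 1/4*1/15 = 2/15
d_1 = (s_1=1/3, s_2=3/20, s_3=23/60, s_4=2/15)
  d_2[s_1] = 1/3*7/15 + 3/20*1/5 + 23/60*1/15 + 2/15*1/3 = 23/90
  d_2[s_2] = 1/3*1/15 + 3/20*2/5 + 23/60*2/15 + 2/15*1/3 = 8/45
  d_2[s_3] = 1/3*2/5 + 3/20*4/15 + 23/60*7/15 + 2/15*4/15 = 349/900
  d_2[s_4] = 1/3*1/15 + 3/20*2/15 + 23/60*1/3 + 2/15*1/15 = 161/900
d_2 = (s_1=23/90, s_2=8/45, s_3=349/900, s_4=161/900)
  d_3[s_1] = 23/90*7/15 + 8/45*1/5 + 349/900*1/15 + 161/900*1/3 = 811/3375
  d_3[s_2] = 23/90*1/15 + 8/45*2/5 + 349/900*2/15 + 161/900*1/3 = 2693/13500
  d_3[s_3] = 23/90*2/5 + 8/45*4/15 + 349/900*7/15 + 161/900*4/15 = 5107/13500
  d_3[s_4] = 23/90*1/15 + 8/45*2/15 + 349/900*1/3 + 161/900*1/15 = 614/3375
d_3 = (s_1=811/3375, s_2=2693/13500, s_3=5107/13500, s_4=614/3375)
  d_4[s_1] = 811/3375*7/15 + 2693/13500*1/5 + 5107/13500*1/15 + 614/3375*1/3 = 8029/33750
  d_4[s_2] = 811/3375*1/15 + 2693/13500*2/5 + 5107/13500*2/15 + 614/3375*1/3 = 10474/50625
  d_4[s_3] = 811/3375*2/5 + 2693/13500*4/15 + 5107/13500*7/15 + 614/3375*4/15 = 75809/202500
  d_4[s_4] = 811/3375*1/15 + 2693/13500*2/15 + 5107/13500*1/3 + 614/3375*1/15 = 4069/22500
d_4 = (s_1=8029/33750, s_2=10474/50625, s_3=75809/202500, s_4=4069/22500)

Answer: 8029/33750 10474/50625 75809/202500 4069/22500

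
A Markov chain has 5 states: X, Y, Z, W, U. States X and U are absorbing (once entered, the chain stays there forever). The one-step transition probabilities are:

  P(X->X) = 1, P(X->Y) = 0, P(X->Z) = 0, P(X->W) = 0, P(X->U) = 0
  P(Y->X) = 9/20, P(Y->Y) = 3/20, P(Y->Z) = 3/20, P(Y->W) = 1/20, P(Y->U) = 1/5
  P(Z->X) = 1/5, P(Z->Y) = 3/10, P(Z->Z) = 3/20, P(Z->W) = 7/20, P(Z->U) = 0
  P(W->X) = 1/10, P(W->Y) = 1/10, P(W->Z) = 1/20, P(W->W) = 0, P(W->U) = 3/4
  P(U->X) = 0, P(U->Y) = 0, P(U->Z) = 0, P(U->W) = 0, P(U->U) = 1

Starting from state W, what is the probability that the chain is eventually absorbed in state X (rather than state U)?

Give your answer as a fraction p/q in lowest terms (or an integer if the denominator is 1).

Let a_i = P(absorbed in X | start in state i).
Boundary conditions: a_X = 1, a_U = 0.
For each transient state i, a_i = sum_j P(i->j) * a_j:
  a_Y = 9/20*a_X + 3/20*a_Y + 3/20*a_Z + 1/20*a_W + 1/5*a_U
  a_Z = 1/5*a_X + 3/10*a_Y + 3/20*a_Z + 7/20*a_W + 0*a_U
  a_W = 1/10*a_X + 1/10*a_Y + 1/20*a_Z + 0*a_W + 3/4*a_U

Substituting a_X = 1 and a_U = 0, rearrange to (I - Q) a = r where r[i] = P(i -> X):
  [17/20, -3/20, -1/20] . (a_Y, a_Z, a_W) = 9/20
  [-3/10, 17/20, -7/20] . (a_Y, a_Z, a_W) = 1/5
  [-1/10, -1/20, 1] . (a_Y, a_Z, a_W) = 1/10

Solving yields:
  a_Y = 3317/5219
  a_Z = 2808/5219
  a_W = 994/5219

Starting state is W, so the absorption probability is a_W = 994/5219.

Answer: 994/5219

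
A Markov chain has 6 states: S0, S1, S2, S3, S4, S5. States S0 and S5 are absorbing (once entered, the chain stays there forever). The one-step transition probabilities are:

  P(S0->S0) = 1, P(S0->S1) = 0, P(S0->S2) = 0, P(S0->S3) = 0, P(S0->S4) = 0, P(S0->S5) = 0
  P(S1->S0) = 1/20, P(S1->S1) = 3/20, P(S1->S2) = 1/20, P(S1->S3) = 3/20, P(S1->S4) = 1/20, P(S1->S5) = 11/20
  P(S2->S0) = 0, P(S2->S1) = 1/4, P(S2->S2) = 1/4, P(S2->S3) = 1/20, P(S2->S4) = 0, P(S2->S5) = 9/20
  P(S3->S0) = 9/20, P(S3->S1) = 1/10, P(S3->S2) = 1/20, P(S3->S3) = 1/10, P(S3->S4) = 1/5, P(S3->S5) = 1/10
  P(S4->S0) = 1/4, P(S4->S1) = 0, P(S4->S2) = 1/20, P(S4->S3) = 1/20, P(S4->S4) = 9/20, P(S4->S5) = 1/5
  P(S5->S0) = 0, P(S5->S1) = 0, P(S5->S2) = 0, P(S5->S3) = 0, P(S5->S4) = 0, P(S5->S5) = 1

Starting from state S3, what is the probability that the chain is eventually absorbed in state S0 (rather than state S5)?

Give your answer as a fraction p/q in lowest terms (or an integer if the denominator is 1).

Let a_i = P(absorbed in S0 | start in state i).
Boundary conditions: a_S0 = 1, a_S5 = 0.
For each transient state i, a_i = sum_j P(i->j) * a_j:
  a_S1 = 1/20*a_S0 + 3/20*a_S1 + 1/20*a_S2 + 3/20*a_S3 + 1/20*a_S4 + 11/20*a_S5
  a_S2 = 0*a_S0 + 1/4*a_S1 + 1/4*a_S2 + 1/20*a_S3 + 0*a_S4 + 9/20*a_S5
  a_S3 = 9/20*a_S0 + 1/10*a_S1 + 1/20*a_S2 + 1/10*a_S3 + 1/5*a_S4 + 1/10*a_S5
  a_S4 = 1/4*a_S0 + 0*a_S1 + 1/20*a_S2 + 1/20*a_S3 + 9/20*a_S4 + 1/5*a_S5

Substituting a_S0 = 1 and a_S5 = 0, rearrange to (I - Q) a = r where r[i] = P(i -> S0):
  [17/20, -1/20, -3/20, -1/20] . (a_S1, a_S2, a_S3, a_S4) = 1/20
  [-1/4, 3/4, -1/20, 0] . (a_S1, a_S2, a_S3, a_S4) = 0
  [-1/10, -1/20, 9/10, -1/5] . (a_S1, a_S2, a_S3, a_S4) = 9/20
  [0, -1/20, -1/20, 11/20] . (a_S1, a_S2, a_S3, a_S4) = 1/4

Solving yields:
  a_S1 = 3286/15627
  a_S2 = 5305/46881
  a_S3 = 3365/5209
  a_S4 = 24545/46881

Starting state is S3, so the absorption probability is a_S3 = 3365/5209.

Answer: 3365/5209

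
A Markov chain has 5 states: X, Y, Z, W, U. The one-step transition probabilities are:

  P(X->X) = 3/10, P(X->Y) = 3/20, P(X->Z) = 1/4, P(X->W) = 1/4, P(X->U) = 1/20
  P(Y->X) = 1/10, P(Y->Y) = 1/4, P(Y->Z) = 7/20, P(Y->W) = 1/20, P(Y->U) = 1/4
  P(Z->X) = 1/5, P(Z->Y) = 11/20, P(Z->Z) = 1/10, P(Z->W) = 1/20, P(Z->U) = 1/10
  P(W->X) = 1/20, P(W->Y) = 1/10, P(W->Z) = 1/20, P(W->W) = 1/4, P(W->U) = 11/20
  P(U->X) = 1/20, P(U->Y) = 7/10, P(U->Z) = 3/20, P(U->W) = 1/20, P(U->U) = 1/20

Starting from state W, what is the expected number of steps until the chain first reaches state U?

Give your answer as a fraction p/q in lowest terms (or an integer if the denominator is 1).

Answer: 7516/2823

Derivation:
Let h_i = expected steps to first reach U from state i.
Boundary: h_U = 0.
First-step equations for the other states:
  h_X = 1 + 3/10*h_X + 3/20*h_Y + 1/4*h_Z + 1/4*h_W + 1/20*h_U
  h_Y = 1 + 1/10*h_X + 1/4*h_Y + 7/20*h_Z + 1/20*h_W + 1/4*h_U
  h_Z = 1 + 1/5*h_X + 11/20*h_Y + 1/10*h_Z + 1/20*h_W + 1/10*h_U
  h_W = 1 + 1/20*h_X + 1/10*h_Y + 1/20*h_Z + 1/4*h_W + 11/20*h_U

Substituting h_U = 0 and rearranging gives the linear system (I - Q) h = 1:
  [7/10, -3/20, -1/4, -1/4] . (h_X, h_Y, h_Z, h_W) = 1
  [-1/10, 3/4, -7/20, -1/20] . (h_X, h_Y, h_Z, h_W) = 1
  [-1/5, -11/20, 9/10, -1/20] . (h_X, h_Y, h_Z, h_W) = 1
  [-1/20, -1/10, -1/20, 3/4] . (h_X, h_Y, h_Z, h_W) = 1

Solving yields:
  h_X = 14888/2823
  h_Y = 4408/941
  h_Z = 14944/2823
  h_W = 7516/2823

Starting state is W, so the expected hitting time is h_W = 7516/2823.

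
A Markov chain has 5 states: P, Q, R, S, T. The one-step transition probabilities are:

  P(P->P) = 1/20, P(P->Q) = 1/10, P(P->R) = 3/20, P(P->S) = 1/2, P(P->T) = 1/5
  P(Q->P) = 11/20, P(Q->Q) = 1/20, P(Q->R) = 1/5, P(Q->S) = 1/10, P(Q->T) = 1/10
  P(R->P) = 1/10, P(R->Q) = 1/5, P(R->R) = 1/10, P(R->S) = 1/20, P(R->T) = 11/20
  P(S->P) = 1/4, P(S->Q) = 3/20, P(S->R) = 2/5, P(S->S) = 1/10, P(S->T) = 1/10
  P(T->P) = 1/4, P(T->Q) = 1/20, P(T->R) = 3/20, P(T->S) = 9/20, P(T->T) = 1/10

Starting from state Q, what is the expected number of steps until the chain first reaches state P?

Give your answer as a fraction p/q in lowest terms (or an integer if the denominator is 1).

Let h_i = expected steps to first reach P from state i.
Boundary: h_P = 0.
First-step equations for the other states:
  h_Q = 1 + 11/20*h_P + 1/20*h_Q + 1/5*h_R + 1/10*h_S + 1/10*h_T
  h_R = 1 + 1/10*h_P + 1/5*h_Q + 1/10*h_R + 1/20*h_S + 11/20*h_T
  h_S = 1 + 1/4*h_P + 3/20*h_Q + 2/5*h_R + 1/10*h_S + 1/10*h_T
  h_T = 1 + 1/4*h_P + 1/20*h_Q + 3/20*h_R + 9/20*h_S + 1/10*h_T

Substituting h_P = 0 and rearranging gives the linear system (I - Q) h = 1:
  [19/20, -1/5, -1/10, -1/10] . (h_Q, h_R, h_S, h_T) = 1
  [-1/5, 9/10, -1/20, -11/20] . (h_Q, h_R, h_S, h_T) = 1
  [-3/20, -2/5, 9/10, -1/10] . (h_Q, h_R, h_S, h_T) = 1
  [-1/20, -3/20, -9/20, 9/10] . (h_Q, h_R, h_S, h_T) = 1

Solving yields:
  h_Q = 3670/1303
  h_R = 11455/2606
  h_S = 10365/2606
  h_T = 10395/2606

Starting state is Q, so the expected hitting time is h_Q = 3670/1303.

Answer: 3670/1303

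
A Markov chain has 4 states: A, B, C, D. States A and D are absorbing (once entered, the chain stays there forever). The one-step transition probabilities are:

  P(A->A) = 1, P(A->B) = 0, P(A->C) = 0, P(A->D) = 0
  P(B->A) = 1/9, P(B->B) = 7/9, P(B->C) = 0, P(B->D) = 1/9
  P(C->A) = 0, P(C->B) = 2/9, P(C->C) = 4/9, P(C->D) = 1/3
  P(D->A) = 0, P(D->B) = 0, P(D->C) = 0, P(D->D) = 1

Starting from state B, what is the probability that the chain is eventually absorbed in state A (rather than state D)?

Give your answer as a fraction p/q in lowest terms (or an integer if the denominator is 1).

Let a_i = P(absorbed in A | start in state i).
Boundary conditions: a_A = 1, a_D = 0.
For each transient state i, a_i = sum_j P(i->j) * a_j:
  a_B = 1/9*a_A + 7/9*a_B + 0*a_C + 1/9*a_D
  a_C = 0*a_A + 2/9*a_B + 4/9*a_C + 1/3*a_D

Substituting a_A = 1 and a_D = 0, rearrange to (I - Q) a = r where r[i] = P(i -> A):
  [2/9, 0] . (a_B, a_C) = 1/9
  [-2/9, 5/9] . (a_B, a_C) = 0

Solving yields:
  a_B = 1/2
  a_C = 1/5

Starting state is B, so the absorption probability is a_B = 1/2.

Answer: 1/2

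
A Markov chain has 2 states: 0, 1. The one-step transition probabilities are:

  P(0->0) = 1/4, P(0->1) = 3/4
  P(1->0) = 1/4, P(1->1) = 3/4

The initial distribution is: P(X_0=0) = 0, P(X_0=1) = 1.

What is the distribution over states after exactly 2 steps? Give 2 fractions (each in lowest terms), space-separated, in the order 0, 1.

Answer: 1/4 3/4

Derivation:
Propagating the distribution step by step (d_{t+1} = d_t * P):
d_0 = (0=0, 1=1)
  d_1[0] = 0*1/4 + 1*1/4 = 1/4
  d_1[1] = 0*3/4 + 1*3/4 = 3/4
d_1 = (0=1/4, 1=3/4)
  d_2[0] = 1/4*1/4 + 3/4*1/4 = 1/4
  d_2[1] = 1/4*3/4 + 3/4*3/4 = 3/4
d_2 = (0=1/4, 1=3/4)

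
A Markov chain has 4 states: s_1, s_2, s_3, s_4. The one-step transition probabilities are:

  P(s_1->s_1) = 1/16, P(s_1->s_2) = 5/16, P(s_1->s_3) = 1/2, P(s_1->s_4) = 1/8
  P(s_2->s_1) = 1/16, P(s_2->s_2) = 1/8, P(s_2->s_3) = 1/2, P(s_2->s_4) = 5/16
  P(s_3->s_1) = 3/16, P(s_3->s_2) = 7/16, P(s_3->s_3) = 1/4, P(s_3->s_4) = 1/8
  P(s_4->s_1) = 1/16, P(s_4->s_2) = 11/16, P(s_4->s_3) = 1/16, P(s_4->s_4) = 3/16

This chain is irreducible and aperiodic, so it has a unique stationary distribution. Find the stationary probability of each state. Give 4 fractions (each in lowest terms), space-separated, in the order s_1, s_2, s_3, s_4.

The stationary distribution satisfies pi = pi * P, i.e.:
  pi_s_1 = 1/16*pi_s_1 + 1/16*pi_s_2 + 3/16*pi_s_3 + 1/16*pi_s_4
  pi_s_2 = 5/16*pi_s_1 + 1/8*pi_s_2 + 7/16*pi_s_3 + 11/16*pi_s_4
  pi_s_3 = 1/2*pi_s_1 + 1/2*pi_s_2 + 1/4*pi_s_3 + 1/16*pi_s_4
  pi_s_4 = 1/8*pi_s_1 + 5/16*pi_s_2 + 1/8*pi_s_3 + 3/16*pi_s_4
with normalization: pi_s_1 + pi_s_2 + pi_s_3 + pi_s_4 = 1.

Using the first 3 balance equations plus normalization, the linear system A*pi = b is:
  [-15/16, 1/16, 3/16, 1/16] . pi = 0
  [5/16, -7/8, 7/16, 11/16] . pi = 0
  [1/2, 1/2, -3/4, 1/16] . pi = 0
  [1, 1, 1, 1] . pi = 1

Solving yields:
  pi_s_1 = 557/5382
  pi_s_2 = 976/2691
  pi_s_3 = 1765/5382
  pi_s_4 = 554/2691

Verification (pi * P):
  557/5382*1/16 + 976/2691*1/16 + 1765/5382*3/16 + 554/2691*1/16 = 557/5382 = pi_s_1  (ok)
  557/5382*5/16 + 976/2691*1/8 + 1765/5382*7/16 + 554/2691*11/16 = 976/2691 = pi_s_2  (ok)
  557/5382*1/2 + 976/2691*1/2 + 1765/5382*1/4 + 554/2691*1/16 = 1765/5382 = pi_s_3  (ok)
  557/5382*1/8 + 976/2691*5/16 + 1765/5382*1/8 + 554/2691*3/16 = 554/2691 = pi_s_4  (ok)

Answer: 557/5382 976/2691 1765/5382 554/2691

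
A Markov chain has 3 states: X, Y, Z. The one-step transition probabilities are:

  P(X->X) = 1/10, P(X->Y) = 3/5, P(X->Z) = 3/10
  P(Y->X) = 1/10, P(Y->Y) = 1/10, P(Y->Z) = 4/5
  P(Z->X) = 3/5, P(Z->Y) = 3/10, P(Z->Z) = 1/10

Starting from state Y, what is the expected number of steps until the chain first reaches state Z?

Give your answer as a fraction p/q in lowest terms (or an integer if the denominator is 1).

Answer: 4/3

Derivation:
Let h_i = expected steps to first reach Z from state i.
Boundary: h_Z = 0.
First-step equations for the other states:
  h_X = 1 + 1/10*h_X + 3/5*h_Y + 3/10*h_Z
  h_Y = 1 + 1/10*h_X + 1/10*h_Y + 4/5*h_Z

Substituting h_Z = 0 and rearranging gives the linear system (I - Q) h = 1:
  [9/10, -3/5] . (h_X, h_Y) = 1
  [-1/10, 9/10] . (h_X, h_Y) = 1

Solving yields:
  h_X = 2
  h_Y = 4/3

Starting state is Y, so the expected hitting time is h_Y = 4/3.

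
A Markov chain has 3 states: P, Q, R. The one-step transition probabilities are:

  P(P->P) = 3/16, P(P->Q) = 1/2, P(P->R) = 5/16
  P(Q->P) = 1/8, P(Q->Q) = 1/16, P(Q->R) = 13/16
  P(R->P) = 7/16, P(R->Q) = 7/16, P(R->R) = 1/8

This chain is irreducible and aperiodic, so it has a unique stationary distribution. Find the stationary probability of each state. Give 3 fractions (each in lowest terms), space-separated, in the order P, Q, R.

Answer: 119/445 147/445 179/445

Derivation:
The stationary distribution satisfies pi = pi * P, i.e.:
  pi_P = 3/16*pi_P + 1/8*pi_Q + 7/16*pi_R
  pi_Q = 1/2*pi_P + 1/16*pi_Q + 7/16*pi_R
  pi_R = 5/16*pi_P + 13/16*pi_Q + 1/8*pi_R
with normalization: pi_P + pi_Q + pi_R = 1.

Using the first 2 balance equations plus normalization, the linear system A*pi = b is:
  [-13/16, 1/8, 7/16] . pi = 0
  [1/2, -15/16, 7/16] . pi = 0
  [1, 1, 1] . pi = 1

Solving yields:
  pi_P = 119/445
  pi_Q = 147/445
  pi_R = 179/445

Verification (pi * P):
  119/445*3/16 + 147/445*1/8 + 179/445*7/16 = 119/445 = pi_P  (ok)
  119/445*1/2 + 147/445*1/16 + 179/445*7/16 = 147/445 = pi_Q  (ok)
  119/445*5/16 + 147/445*13/16 + 179/445*1/8 = 179/445 = pi_R  (ok)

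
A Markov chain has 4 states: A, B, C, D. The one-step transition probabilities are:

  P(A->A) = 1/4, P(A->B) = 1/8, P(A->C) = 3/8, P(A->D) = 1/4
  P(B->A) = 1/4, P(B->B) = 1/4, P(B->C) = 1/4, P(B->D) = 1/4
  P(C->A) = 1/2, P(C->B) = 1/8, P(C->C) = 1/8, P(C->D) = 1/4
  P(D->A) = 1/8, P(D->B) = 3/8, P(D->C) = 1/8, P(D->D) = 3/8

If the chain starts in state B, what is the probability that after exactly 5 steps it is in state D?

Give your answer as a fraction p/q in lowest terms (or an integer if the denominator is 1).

Answer: 4681/16384

Derivation:
Computing P^5 by repeated multiplication:
P^1 =
  A: [1/4, 1/8, 3/8, 1/4]
  B: [1/4, 1/4, 1/4, 1/4]
  C: [1/2, 1/8, 1/8, 1/4]
  D: [1/8, 3/8, 1/8, 3/8]
P^2 =
  A: [5/16, 13/64, 13/64, 9/32]
  B: [9/32, 7/32, 7/32, 9/32]
  C: [1/4, 13/64, 17/64, 9/32]
  D: [15/64, 17/64, 13/64, 19/64]
P^3 =
  A: [17/64, 113/512, 117/512, 73/256]
  B: [69/256, 57/256, 57/256, 73/256]
  C: [9/32, 113/512, 109/512, 73/256]
  D: [135/512, 119/512, 111/512, 147/512]
P^4 =
  A: [139/512, 917/4096, 897/4096, 585/2048]
  B: [553/2048, 459/2048, 451/2048, 585/2048]
  C: [137/512, 917/4096, 913/4096, 585/2048]
  D: [1099/4096, 925/4096, 901/4096, 1171/4096]
P^5 =
  A: [551/2048, 7353/32768, 7237/32768, 4681/16384]
  B: [4413/16384, 3677/16384, 3613/16384, 4681/16384]
  C: [553/2048, 7353/32768, 7205/32768, 4681/16384]
  D: [8823/32768, 7363/32768, 7219/32768, 9363/32768]

(P^5)[B -> D] = 4681/16384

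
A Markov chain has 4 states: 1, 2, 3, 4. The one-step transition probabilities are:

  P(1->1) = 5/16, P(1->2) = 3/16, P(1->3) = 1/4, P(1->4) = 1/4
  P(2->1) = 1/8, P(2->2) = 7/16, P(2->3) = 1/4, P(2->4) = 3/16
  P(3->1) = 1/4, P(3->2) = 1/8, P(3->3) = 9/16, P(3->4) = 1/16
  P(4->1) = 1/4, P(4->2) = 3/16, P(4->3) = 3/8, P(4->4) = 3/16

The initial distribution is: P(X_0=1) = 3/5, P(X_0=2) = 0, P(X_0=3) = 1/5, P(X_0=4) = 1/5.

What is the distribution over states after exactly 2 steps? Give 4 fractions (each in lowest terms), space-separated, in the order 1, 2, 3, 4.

Answer: 63/256 269/1280 487/1280 209/1280

Derivation:
Propagating the distribution step by step (d_{t+1} = d_t * P):
d_0 = (1=3/5, 2=0, 3=1/5, 4=1/5)
  d_1[1] = 3/5*5/16 + 0*1/8 + 1/5*1/4 + 1/5*1/4 = 23/80
  d_1[2] = 3/5*3/16 + 0*7/16 + 1/5*1/8 + 1/5*3/16 = 7/40
  d_1[3] = 3/5*1/4 + 0*1/4 + 1/5*9/16 + 1/5*3/8 = 27/80
  d_1[4] = 3/5*1/4 + 0*3/16 + 1/5*1/16 + 1/5*3/16 = 1/5
d_1 = (1=23/80, 2=7/40, 3=27/80, 4=1/5)
  d_2[1] = 23/80*5/16 + 7/40*1/8 + 27/80*1/4 + 1/5*1/4 = 63/256
  d_2[2] = 23/80*3/16 + 7/40*7/16 + 27/80*1/8 + 1/5*3/16 = 269/1280
  d_2[3] = 23/80*1/4 + 7/40*1/4 + 27/80*9/16 + 1/5*3/8 = 487/1280
  d_2[4] = 23/80*1/4 + 7/40*3/16 + 27/80*1/16 + 1/5*3/16 = 209/1280
d_2 = (1=63/256, 2=269/1280, 3=487/1280, 4=209/1280)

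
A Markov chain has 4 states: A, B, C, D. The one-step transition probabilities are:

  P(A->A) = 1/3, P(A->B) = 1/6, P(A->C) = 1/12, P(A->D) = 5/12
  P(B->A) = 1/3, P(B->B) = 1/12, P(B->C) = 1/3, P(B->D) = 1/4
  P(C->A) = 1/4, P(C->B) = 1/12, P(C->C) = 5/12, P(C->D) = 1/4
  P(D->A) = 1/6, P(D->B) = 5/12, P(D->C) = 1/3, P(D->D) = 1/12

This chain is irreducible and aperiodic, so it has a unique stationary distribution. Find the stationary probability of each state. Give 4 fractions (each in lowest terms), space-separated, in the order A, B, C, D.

The stationary distribution satisfies pi = pi * P, i.e.:
  pi_A = 1/3*pi_A + 1/3*pi_B + 1/4*pi_C + 1/6*pi_D
  pi_B = 1/6*pi_A + 1/12*pi_B + 1/12*pi_C + 5/12*pi_D
  pi_C = 1/12*pi_A + 1/3*pi_B + 5/12*pi_C + 1/3*pi_D
  pi_D = 5/12*pi_A + 1/4*pi_B + 1/4*pi_C + 1/12*pi_D
with normalization: pi_A + pi_B + pi_C + pi_D = 1.

Using the first 3 balance equations plus normalization, the linear system A*pi = b is:
  [-2/3, 1/3, 1/4, 1/6] . pi = 0
  [1/6, -11/12, 1/12, 5/12] . pi = 0
  [1/12, 1/3, -7/12, 1/3] . pi = 0
  [1, 1, 1, 1] . pi = 1

Solving yields:
  pi_A = 247/925
  pi_B = 351/1850
  pi_C = 269/925
  pi_D = 467/1850

Verification (pi * P):
  247/925*1/3 + 351/1850*1/3 + 269/925*1/4 + 467/1850*1/6 = 247/925 = pi_A  (ok)
  247/925*1/6 + 351/1850*1/12 + 269/925*1/12 + 467/1850*5/12 = 351/1850 = pi_B  (ok)
  247/925*1/12 + 351/1850*1/3 + 269/925*5/12 + 467/1850*1/3 = 269/925 = pi_C  (ok)
  247/925*5/12 + 351/1850*1/4 + 269/925*1/4 + 467/1850*1/12 = 467/1850 = pi_D  (ok)

Answer: 247/925 351/1850 269/925 467/1850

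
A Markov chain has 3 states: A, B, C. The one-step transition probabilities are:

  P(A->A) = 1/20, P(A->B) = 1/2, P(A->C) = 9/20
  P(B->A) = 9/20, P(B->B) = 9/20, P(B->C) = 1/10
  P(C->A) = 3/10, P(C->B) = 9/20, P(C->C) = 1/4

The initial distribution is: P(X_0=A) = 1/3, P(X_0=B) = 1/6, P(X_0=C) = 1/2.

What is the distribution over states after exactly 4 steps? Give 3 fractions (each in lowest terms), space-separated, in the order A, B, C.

Answer: 284969/960000 111503/240000 229019/960000

Derivation:
Propagating the distribution step by step (d_{t+1} = d_t * P):
d_0 = (A=1/3, B=1/6, C=1/2)
  d_1[A] = 1/3*1/20 + 1/6*9/20 + 1/2*3/10 = 29/120
  d_1[B] = 1/3*1/2 + 1/6*9/20 + 1/2*9/20 = 7/15
  d_1[C] = 1/3*9/20 + 1/6*1/10 + 1/2*1/4 = 7/24
d_1 = (A=29/120, B=7/15, C=7/24)
  d_2[A] = 29/120*1/20 + 7/15*9/20 + 7/24*3/10 = 743/2400
  d_2[B] = 29/120*1/2 + 7/15*9/20 + 7/24*9/20 = 1109/2400
  d_2[C] = 29/120*9/20 + 7/15*1/10 + 7/24*1/4 = 137/600
d_2 = (A=743/2400, B=1109/2400, C=137/600)
  d_3[A] = 743/2400*1/20 + 1109/2400*9/20 + 137/600*3/10 = 3503/12000
  d_3[B] = 743/2400*1/2 + 1109/2400*9/20 + 137/600*9/20 = 22343/48000
  d_3[C] = 743/2400*9/20 + 1109/2400*1/10 + 137/600*1/4 = 2329/9600
d_3 = (A=3503/12000, B=22343/48000, C=2329/9600)
  d_4[A] = 3503/12000*1/20 + 22343/48000*9/20 + 2329/9600*3/10 = 284969/960000
  d_4[B] = 3503/12000*1/2 + 22343/48000*9/20 + 2329/9600*9/20 = 111503/240000
  d_4[C] = 3503/12000*9/20 + 22343/48000*1/10 + 2329/9600*1/4 = 229019/960000
d_4 = (A=284969/960000, B=111503/240000, C=229019/960000)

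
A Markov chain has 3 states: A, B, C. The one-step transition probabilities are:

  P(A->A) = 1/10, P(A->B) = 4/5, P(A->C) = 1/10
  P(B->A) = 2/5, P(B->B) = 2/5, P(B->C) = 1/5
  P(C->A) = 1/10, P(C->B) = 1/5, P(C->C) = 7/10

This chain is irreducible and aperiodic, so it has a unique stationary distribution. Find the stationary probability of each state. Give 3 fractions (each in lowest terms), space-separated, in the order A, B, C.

The stationary distribution satisfies pi = pi * P, i.e.:
  pi_A = 1/10*pi_A + 2/5*pi_B + 1/10*pi_C
  pi_B = 4/5*pi_A + 2/5*pi_B + 1/5*pi_C
  pi_C = 1/10*pi_A + 1/5*pi_B + 7/10*pi_C
with normalization: pi_A + pi_B + pi_C = 1.

Using the first 2 balance equations plus normalization, the linear system A*pi = b is:
  [-9/10, 2/5, 1/10] . pi = 0
  [4/5, -3/5, 1/5] . pi = 0
  [1, 1, 1] . pi = 1

Solving yields:
  pi_A = 7/31
  pi_B = 13/31
  pi_C = 11/31

Verification (pi * P):
  7/31*1/10 + 13/31*2/5 + 11/31*1/10 = 7/31 = pi_A  (ok)
  7/31*4/5 + 13/31*2/5 + 11/31*1/5 = 13/31 = pi_B  (ok)
  7/31*1/10 + 13/31*1/5 + 11/31*7/10 = 11/31 = pi_C  (ok)

Answer: 7/31 13/31 11/31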